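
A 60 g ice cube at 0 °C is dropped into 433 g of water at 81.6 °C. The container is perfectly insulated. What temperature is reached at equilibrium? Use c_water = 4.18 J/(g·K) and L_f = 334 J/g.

T_f ≈ 61.9 °C

Let T be the final temperature. ΣQ_i = 0:
melt ice: 60·334 = 20040; warm the meltwater: 250.8 T; water cools: 433·4.18·(T − 81.6) = 1809.9(T − 81.6)
2060.7 T = 147691 − 20040 = 127651
T ≈ 61.94 °C — above 0 °C, consistent with complete melting.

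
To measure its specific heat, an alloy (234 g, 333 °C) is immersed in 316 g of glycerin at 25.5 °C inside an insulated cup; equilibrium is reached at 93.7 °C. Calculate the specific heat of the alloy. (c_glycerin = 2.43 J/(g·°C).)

c ≈ 0.935 J/(g·°C)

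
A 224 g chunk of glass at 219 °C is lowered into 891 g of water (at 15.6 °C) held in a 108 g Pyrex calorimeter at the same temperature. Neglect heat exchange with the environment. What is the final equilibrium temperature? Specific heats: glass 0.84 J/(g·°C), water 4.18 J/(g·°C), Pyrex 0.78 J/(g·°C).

T_f ≈ 25.2 °C

Setting the total heat transfer to zero:
224·0.84·(T − 219) + 891·4.18·(T − 15.6) + 108·0.78·(T − 15.6) = 0
188.16(T − 219) + 3724.4(T − 15.6) + 84.24(T − 15.6) = 0
(188.16 + 3724.4 + 84.24) T = 188.16·219 + 3724.4·15.6 + 84.24·15.6
T ≈ 25.18 °C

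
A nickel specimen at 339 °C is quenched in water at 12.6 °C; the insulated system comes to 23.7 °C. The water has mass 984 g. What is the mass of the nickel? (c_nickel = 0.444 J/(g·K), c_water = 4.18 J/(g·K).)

m ≈ 326 g

Conservation of energy gives ΣQ = 0:
m·0.444·(23.7 − 339) + 984·4.18·(23.7 − 12.6) = 0
-139.99 m = -45656
m = -45656/-139.99 ≈ 326.1 g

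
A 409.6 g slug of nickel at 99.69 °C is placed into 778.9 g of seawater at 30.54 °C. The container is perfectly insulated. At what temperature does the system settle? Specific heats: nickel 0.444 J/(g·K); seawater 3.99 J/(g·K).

T_f ≈ 34.4 °C

Heat lost by the nickel equals heat gained by the seawater:
409.6*0.444*(99.69 − T) = 778.9*3.99*(T − 30.54)
181.86(99.69 − T) = 3107.8(T − 30.54)
3289.7 T = 113042  ⇒  T ≈ 34.36 °C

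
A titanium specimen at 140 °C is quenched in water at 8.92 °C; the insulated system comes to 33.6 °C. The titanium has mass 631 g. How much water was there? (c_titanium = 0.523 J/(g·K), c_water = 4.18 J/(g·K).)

Heat lost by the titanium = heat gained by the water:
631×0.523×(140 − 33.6) = m×4.18×(33.6 − 8.92)
103.16 m = 35113  ⇒  m ≈ 340.4 g

m ≈ 340 g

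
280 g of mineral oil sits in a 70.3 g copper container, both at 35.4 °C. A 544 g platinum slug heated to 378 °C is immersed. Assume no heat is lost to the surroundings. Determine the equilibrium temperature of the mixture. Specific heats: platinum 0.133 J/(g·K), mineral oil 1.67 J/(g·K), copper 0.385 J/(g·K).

T_f ≈ 79.1 °C

T_f = Σ m_i c_i T_i / Σ m_i c_i:
T_f = (72.35×378 + 467.6×35.4 + 27.07×35.4) / (72.35 + 467.6 + 27.07)
    = 44860 / 567.02 ≈ 79.12 °C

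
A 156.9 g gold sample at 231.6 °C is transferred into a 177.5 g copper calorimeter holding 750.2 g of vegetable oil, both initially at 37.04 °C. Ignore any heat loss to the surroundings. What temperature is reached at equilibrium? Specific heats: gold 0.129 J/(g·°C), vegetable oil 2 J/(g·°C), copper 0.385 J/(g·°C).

T_f ≈ 39.5 °C

Setting the total heat transfer to zero:
156.9*0.129*(T − 231.6) + 750.2*2*(T − 37.04) + 177.5*0.385*(T − 37.04) = 0
20.24(T − 231.6) + 1500.4(T − 37.04) + 68.34(T − 37.04) = 0
(20.24 + 1500.4 + 68.34) T = 20.24*231.6 + 1500.4*37.04 + 68.34*37.04
T = 62794/1589 ≈ 39.52 °C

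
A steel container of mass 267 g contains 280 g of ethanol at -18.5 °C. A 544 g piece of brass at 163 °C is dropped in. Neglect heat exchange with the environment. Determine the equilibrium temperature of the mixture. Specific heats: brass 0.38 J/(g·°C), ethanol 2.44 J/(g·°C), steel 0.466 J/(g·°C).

Conservation of energy gives ΣQ = 0:
544·0.38·(T − 163) + 280·2.44·(T − (-18.5)) + 267·0.466·(T − (-18.5)) = 0
1014.3 T = 18754
T ≈ 18.49 °C

T_f ≈ 18.5 °C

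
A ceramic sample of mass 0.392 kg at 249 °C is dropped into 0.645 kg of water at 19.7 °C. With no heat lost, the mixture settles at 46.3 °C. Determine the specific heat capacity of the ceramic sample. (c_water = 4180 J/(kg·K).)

c ≈ 903 J/(kg·K)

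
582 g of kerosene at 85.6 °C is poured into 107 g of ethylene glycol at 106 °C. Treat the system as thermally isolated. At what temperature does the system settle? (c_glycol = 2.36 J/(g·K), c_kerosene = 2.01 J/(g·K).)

Net heat exchanged in the isolated system is zero:
107·2.36·(T − 106) + 582·2.01·(T − 85.6) = 0
(252.52 + 1169.8) T = 252.52·106 + 1169.8·85.6
T ≈ 89.22 °C

T_f ≈ 89.2 °C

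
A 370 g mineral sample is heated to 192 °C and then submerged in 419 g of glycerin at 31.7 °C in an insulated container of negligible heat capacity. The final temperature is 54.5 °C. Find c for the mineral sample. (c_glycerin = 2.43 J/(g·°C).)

c ≈ 0.456 J/(g·°C)

Heat lost by the mineral sample = heat gained by the glycerin:
370·c·(192 − 54.5) = 419·2.43·(54.5 − 31.7)
50875 c = 23214  ⇒  c ≈ 0.4563 J/(g·°C)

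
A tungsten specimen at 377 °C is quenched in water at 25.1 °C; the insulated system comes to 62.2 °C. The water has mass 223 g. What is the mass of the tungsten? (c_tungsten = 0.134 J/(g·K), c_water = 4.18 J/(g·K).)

Energy conservation, ΣQ = 0:
m·0.134·(62.2 − 377) + 223·4.18·(62.2 − 25.1) = 0
-42.18 m = -34582
m = -34582/-42.18 ≈ 819.8 g

m ≈ 820 g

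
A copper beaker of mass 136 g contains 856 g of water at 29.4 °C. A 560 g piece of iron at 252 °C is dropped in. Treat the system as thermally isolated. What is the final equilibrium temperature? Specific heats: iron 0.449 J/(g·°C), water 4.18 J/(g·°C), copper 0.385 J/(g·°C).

Heat gained plus heat lost sum to zero:
560×0.449×(T − 252) + 856×4.18×(T − 29.4) + 136×0.385×(T − 29.4) = 0
251.44(T − 252) + 3578.1(T − 29.4) + 52.36(T − 29.4) = 0
3881.9 T = 170098
T = 170098/3881.9 ≈ 43.82 °C

T_f ≈ 43.8 °C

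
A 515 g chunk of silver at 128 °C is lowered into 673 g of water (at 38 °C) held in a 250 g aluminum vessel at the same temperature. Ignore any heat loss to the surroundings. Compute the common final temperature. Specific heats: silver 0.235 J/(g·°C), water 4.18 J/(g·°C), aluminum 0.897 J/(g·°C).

Conservation of energy gives ΣQ = 0:
515×0.235×(T − 128) + 673×4.18×(T − 38) + 250×0.897×(T − 38) = 0
121.02(T − 128) + 2813.1(T − 38) + 224.25(T − 38) = 0
3158.4 T = 130912
T = 130912/3158.4 ≈ 41.45 °C

T_f ≈ 41.4 °C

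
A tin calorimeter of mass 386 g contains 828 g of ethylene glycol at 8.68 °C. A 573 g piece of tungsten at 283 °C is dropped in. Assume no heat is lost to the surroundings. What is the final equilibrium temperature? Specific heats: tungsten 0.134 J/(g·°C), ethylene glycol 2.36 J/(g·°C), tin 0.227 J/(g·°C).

T_f ≈ 18.6 °C

Setting the total heat transfer to zero:
573×0.134×(T − 283) + 828×2.36×(T − 8.68) + 386×0.227×(T − 8.68) = 0
(76.78 + 1954.1 + 87.62) T = 76.78×283 + 1954.1×8.68 + 87.62×8.68
T = 39451/2118.5 ≈ 18.62 °C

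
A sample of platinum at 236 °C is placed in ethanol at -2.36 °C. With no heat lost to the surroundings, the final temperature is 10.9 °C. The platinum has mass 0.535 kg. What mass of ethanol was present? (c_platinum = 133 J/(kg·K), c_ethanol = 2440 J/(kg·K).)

Heat lost by the platinum = heat gained by the ethanol:
0.535·133·(236 − 10.9) = m·2440·(10.9 − (-2.36))
32354 m = 16017  ⇒  m ≈ 0.495 kg

m ≈ 0.495 kg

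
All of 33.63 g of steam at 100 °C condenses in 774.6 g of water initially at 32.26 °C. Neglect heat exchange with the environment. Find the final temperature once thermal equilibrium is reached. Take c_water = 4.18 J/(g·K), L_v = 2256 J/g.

T_f ≈ 57.5 °C

Taking heat into each body as positive, Σ m c ΔT = 0:
steam→water at 100 °C releases m L_v = 33.63·2256 = 75869
  condensed water 100 °C→T: 140.57(T − 100)
  original water: 3237.8(T − 32.26)
3378.4 T = 75869 + 14057 + 104452 = 194379
T ≈ 57.54 °C, under the boiling point, so the assumption holds.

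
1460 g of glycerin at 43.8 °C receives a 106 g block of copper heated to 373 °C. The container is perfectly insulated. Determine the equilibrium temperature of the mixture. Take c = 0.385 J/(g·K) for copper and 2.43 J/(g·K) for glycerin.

Setting the total heat transfer to zero:
106·0.385·(T − 373) + 1460·2.43·(T − 43.8) = 0
40.81(T − 373) + 3547.8(T − 43.8) = 0
3588.6 T = 170616
T = 170616 / 3588.6 = 47.5 °C

T_f ≈ 47.5 °C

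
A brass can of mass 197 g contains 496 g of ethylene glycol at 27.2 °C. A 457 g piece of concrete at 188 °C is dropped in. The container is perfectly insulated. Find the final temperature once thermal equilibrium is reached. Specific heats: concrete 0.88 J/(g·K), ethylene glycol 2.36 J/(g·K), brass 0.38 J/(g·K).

T_f ≈ 66.4 °C

Net heat exchanged in the isolated system is zero:
457·0.88·(T − 188) + 496·2.36·(T − 27.2) + 197·0.38·(T − 27.2) = 0
402.16(T − 188) + 1170.6(T − 27.2) + 74.86(T − 27.2) = 0
1647.6 T = 109482
T = 109482 / 1647.6 = 66.4 °C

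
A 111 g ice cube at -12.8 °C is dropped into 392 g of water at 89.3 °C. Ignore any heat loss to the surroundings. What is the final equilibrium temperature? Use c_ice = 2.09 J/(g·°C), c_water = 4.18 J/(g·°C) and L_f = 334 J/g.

Let T be the final temperature. ΣQ_i = 0:
ice -12.8→0 °C: 111×2.09×12.8 = 2969.5; melt ice: 111×334 = 37074; warm the meltwater: 463.98 T; water: 1638.6(T − 89.3)
2102.5 T = 146323 − 40043 = 106280
T ≈ 50.55 °C (positive, so assuming full melt was valid).

T_f ≈ 50.5 °C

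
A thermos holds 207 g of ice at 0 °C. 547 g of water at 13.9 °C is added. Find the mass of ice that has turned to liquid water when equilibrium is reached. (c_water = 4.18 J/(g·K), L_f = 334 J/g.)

Water can give up m c ΔT = 547·4.18·13.9 = 31782 J before reaching 0 °C.
Melting all 207 g of ice would need 207·334 = 69138 J.
Since 31782 < 69138 J, not all the ice melts; equilibrium is at 0 °C.
m_melted·334 = 31782  ⇒  m_melted ≈ 95.16 g.

m_melted ≈ 95.2 g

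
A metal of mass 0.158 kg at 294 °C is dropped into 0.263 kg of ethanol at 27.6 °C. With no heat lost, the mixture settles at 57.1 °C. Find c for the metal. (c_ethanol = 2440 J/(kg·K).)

c ≈ 506 J/(kg·K)

Heat lost by the metal = heat gained by the ethanol:
0.158·c·(294 − 57.1) = 0.263·2440·(57.1 − 27.6)
37.43 c = 18931  ⇒  c ≈ 505.8 J/(kg·K)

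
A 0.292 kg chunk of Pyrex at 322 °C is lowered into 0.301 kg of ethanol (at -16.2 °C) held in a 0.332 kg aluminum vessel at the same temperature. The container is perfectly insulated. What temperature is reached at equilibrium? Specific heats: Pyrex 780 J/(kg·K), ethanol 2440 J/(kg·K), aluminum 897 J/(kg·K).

Setting the total heat transfer to zero:
0.292×780×(T − 322) + 0.301×2440×(T − (-16.2)) + 0.332×897×(T − (-16.2)) = 0
1260 T = 56616
T = 56616 / 1260 = 44.9 °C

T_f ≈ 44.9 °C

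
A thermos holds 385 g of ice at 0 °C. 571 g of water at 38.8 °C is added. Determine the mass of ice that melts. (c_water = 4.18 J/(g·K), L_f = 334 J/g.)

m_melted ≈ 277 g

Water can give up m c ΔT = 571·4.18·38.8 = 92607 J before reaching 0 °C.
To melt every bit of ice: 385·334 = 128590 J.
92607 J < 128590 J, so only part of the ice melts and the system sits at 0 °C.
m_melt = 92607 / L_f = 277.3 g.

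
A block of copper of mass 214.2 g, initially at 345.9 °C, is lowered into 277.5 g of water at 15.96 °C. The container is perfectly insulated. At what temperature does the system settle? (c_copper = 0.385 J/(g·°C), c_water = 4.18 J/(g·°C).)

Setting the total heat transfer to zero:
214.2×0.385×(T − 345.9) + 277.5×4.18×(T − 15.96) = 0
82.47(T − 345.9) + 1159.9(T − 15.96) = 0
(82.47 + 1159.9) T = 82.47×345.9 + 1159.9×15.96
T ≈ 37.86 °C

T_f ≈ 37.9 °C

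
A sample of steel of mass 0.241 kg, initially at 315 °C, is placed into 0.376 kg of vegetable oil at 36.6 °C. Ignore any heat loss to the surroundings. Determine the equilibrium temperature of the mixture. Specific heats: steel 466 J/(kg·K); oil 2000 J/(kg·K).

T_f ≈ 72.8 °C

Heat lost by the steel equals heat gained by the oil:
0.241×466×(315 − T) = 0.376×2000×(T − 36.6)
112.31(315 − T) = 752(T − 36.6)
864.31 T = 62900  ⇒  T ≈ 72.77 °C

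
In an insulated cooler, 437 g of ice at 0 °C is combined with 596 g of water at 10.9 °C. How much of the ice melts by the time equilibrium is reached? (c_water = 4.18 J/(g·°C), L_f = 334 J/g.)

m_melted ≈ 81.3 g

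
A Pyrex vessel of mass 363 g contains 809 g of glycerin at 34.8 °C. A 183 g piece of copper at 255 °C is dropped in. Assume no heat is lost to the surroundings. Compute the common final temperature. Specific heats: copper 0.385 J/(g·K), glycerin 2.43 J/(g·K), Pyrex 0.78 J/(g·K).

T_f ≈ 41.5 °C

Heat gained plus heat lost sum to zero:
183×0.385×(T − 255) + 809×2.43×(T − 34.8) + 363×0.78×(T − 34.8) = 0
70.45(T − 255) + 1965.9(T − 34.8) + 283.14(T − 34.8) = 0
2319.5 T = 96232
T = 96232 / 2319.5 = 41.5 °C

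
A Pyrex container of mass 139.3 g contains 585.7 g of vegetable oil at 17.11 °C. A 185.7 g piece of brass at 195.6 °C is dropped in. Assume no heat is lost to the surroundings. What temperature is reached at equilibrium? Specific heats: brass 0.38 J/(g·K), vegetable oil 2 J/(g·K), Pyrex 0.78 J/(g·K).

T_f ≈ 26.4 °C

Energy conservation, ΣQ = 0:
185.7·0.38·(T − 195.6) + 585.7·2·(T − 17.11) + 139.3·0.78·(T − 17.11) = 0
70.57(T − 195.6) + 1171.4(T − 17.11) + 108.65(T − 17.11) = 0
1350.6 T = 35704
T = 35704/1350.6 ≈ 26.44 °C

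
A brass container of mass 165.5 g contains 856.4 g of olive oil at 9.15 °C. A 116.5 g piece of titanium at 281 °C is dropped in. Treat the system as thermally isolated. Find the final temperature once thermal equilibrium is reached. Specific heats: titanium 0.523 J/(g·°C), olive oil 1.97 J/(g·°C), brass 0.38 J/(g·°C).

With ΣQ=0 the equilibrium temperature is the m·c-weighted mean:
T_f = (60.93×281 + 1687.1×9.15 + 62.89×9.15) / (60.93 + 1687.1 + 62.89)
    = 33134 / 1810.9 ≈ 18.30 °C

T_f ≈ 18.3 °C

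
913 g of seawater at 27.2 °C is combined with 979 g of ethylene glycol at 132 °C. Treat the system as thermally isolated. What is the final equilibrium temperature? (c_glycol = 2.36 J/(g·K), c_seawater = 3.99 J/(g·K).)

|Q_glycol| = |Q_seawater|:
979·2.36·(132 − T) = 913·3.99·(T − 27.2)
2310.4(132 − T) = 3642.9(T − 27.2)
5953.3 T = 404064  ⇒  T ≈ 67.87 °C

T_f ≈ 67.9 °C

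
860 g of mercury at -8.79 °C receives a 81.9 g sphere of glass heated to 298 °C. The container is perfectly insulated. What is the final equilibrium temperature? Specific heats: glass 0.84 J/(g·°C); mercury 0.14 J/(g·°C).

Taking heat into each body as positive, Σ m c ΔT = 0:
81.9·0.84·(T − 298) + 860·0.14·(T − (-8.79)) = 0
68.8(T − 298) + 120.4(T − (-8.79)) = 0
(68.8 + 120.4) T = 68.8·298 + 120.4·(-8.79)
T ≈ 102.77 °C

T_f ≈ 102.8 °C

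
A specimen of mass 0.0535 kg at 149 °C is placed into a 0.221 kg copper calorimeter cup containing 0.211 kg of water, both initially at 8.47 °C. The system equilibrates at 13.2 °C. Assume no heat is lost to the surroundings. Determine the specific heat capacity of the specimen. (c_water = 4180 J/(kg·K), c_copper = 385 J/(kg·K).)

c ≈ 630 J/(kg·K)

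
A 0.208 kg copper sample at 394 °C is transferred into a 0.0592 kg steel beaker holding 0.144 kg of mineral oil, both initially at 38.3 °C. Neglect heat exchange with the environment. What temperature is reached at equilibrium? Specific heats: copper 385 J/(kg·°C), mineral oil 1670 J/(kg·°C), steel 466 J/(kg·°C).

T_f = Σ m_i c_i T_i / Σ m_i c_i:
T_f = (80.08*394 + 240.48*38.3 + 27.59*38.3) / (80.08 + 240.48 + 27.59)
    = 41818 / 348.15 ≈ 120.12 °C

T_f ≈ 120.1 °C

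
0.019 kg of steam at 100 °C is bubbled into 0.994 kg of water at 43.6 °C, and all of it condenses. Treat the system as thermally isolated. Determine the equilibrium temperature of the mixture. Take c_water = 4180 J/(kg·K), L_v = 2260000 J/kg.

Setting the total heat transfer to zero:
condense steam: −0.019·2260000 = −42940; condensate cools 100→T: 0.019·4180·(T − 100) = 79.42(T − 100); water warms: 0.994·4180·(T − 43.6) = 4154.9(T − 43.6)
4234.3 T = 42940 + 7942 + 181155 = 232037
T ≈ 54.80 °C, under the boiling point, so the assumption holds.

T_f ≈ 54.8 °C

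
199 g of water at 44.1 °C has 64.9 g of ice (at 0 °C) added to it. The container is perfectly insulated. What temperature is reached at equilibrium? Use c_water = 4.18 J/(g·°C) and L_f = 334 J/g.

T_f ≈ 13.6 °C

Taking heat into each body as positive, Σ m c ΔT = 0:
fusion: m_ice L_f = 64.9·334 = 21677
  meltwater 0→T: 64.9·4.18·T = 271.28 T
  water: 831.82(T − 44.1)
1103.1 T = 36683 − 21677 = 15007
T ≈ 13.60 °C — above 0 °C, consistent with complete melting.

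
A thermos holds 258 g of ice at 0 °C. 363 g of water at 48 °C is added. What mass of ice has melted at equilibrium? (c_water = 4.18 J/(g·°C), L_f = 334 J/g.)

Water can give up m c ΔT = 363·4.18·48 = 72832 J before reaching 0 °C.
Fully melting the ice requires m_ice L_f = 258·334 = 86172 J.
72832 J < 86172 J, so only part of the ice melts and the system sits at 0 °C.
m_melt = 72832 / L_f = 218.1 g.

m_melted ≈ 218 g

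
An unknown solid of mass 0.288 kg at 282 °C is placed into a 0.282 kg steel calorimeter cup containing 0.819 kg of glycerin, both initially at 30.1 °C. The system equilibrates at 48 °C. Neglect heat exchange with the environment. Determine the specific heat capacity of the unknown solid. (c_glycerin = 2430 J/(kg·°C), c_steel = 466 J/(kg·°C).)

Energy conservation, ΣQ = 0:
0.288×c×(48 − 282) + 0.819×2430×(48 − 30.1) + 0.282×466×(48 − 30.1) = 0
-67.39 c = -37976
c = -37976/-67.39 ≈ 563.5 J/(kg·°C)

c ≈ 564 J/(kg·°C)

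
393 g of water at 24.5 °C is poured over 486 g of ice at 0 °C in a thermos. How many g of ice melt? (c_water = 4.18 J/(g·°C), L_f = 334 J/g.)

Water can give up m c ΔT = 393·4.18·24.5 = 40247 J before reaching 0 °C.
To melt every bit of ice: 486·334 = 162324 J.
Since 40247 < 162324 J, not all the ice melts; equilibrium is at 0 °C.
m_melt = 40247 / L_f = 120.5 g.

m_melted ≈ 121 g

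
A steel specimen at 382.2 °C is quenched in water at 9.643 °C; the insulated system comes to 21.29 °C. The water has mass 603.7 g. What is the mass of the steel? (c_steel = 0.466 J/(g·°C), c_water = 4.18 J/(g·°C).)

Heat lost by the steel = heat gained by the water:
m×0.466×(382.2 − 21.29) = 603.7×4.18×(21.29 − 9.643)
168.18 m = 29391  ⇒  m ≈ 174.8 g

m ≈ 175 g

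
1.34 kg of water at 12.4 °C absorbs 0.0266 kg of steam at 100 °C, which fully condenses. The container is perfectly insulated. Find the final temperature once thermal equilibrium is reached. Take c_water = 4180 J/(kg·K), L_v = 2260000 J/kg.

T_f ≈ 24.6 °C

Energy conservation, ΣQ = 0:
steam→water at 100 °C releases m L_v = 0.0266×2260000 = 60116; condensed water 100 °C→T: 111.19(T − 100); original water: 5601.2(T − 12.4)
5712.4 T = 60116 + 11119 + 69455 = 140690
T ≈ 24.63 °C — below 100 °C, confirming all the steam condensed.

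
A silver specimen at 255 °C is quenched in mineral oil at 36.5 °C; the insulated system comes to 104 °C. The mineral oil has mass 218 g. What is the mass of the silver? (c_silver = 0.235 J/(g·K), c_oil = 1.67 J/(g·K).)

m ≈ 693 g

|Q_silver| = |Q_oil|:
m·0.235·(255 − 104) = 218·1.67·(104 − 36.5)
35.48 m = 24574  ⇒  m ≈ 692.5 g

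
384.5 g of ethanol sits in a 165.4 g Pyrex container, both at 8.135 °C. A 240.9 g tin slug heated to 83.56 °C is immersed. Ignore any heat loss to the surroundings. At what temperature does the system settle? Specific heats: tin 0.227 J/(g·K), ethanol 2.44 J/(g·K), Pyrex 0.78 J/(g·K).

T_f ≈ 11.8 °C

T_f is the heat-capacity-weighted average of the initial temperatures:
T_f = (54.68×83.56 + 938.18×8.135 + 129.01×8.135) / (54.68 + 938.18 + 129.01)
    = 13251 / 1121.9 ≈ 11.81 °C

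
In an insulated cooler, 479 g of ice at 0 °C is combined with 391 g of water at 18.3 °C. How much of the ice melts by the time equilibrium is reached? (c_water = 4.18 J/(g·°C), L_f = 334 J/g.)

m_melted ≈ 89.5 g

Cooling the water to 0 °C releases 391×4.18×18.3 = 29909 J.
Fully melting the ice requires m_ice L_f = 479×334 = 159986 J.
That's not enough to melt it all — equilibrium is at 0 °C with ice remaining.
m_melt = 29909 / L_f = 89.55 g.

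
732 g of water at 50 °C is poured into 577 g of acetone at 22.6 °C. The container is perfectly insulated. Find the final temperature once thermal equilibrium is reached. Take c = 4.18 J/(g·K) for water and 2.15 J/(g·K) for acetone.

T_f ≈ 42.1 °C

Setting the total heat transfer to zero:
732·4.18·(T − 50) + 577·2.15·(T − 22.6) = 0
(3059.8 + 1240.5) T = 3059.8·50 + 1240.5·22.6
T = 181024/4300.3 ≈ 42.10 °C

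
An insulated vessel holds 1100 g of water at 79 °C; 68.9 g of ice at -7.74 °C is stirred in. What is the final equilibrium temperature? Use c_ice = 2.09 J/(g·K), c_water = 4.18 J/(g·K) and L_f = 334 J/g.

T_f ≈ 69.4 °C

Heat gained plus heat lost sum to zero:
ice -7.74→0 °C: 68.9·2.09·7.74 = 1114.6
  latent heat to melt: 68.9·334 = 23013
  warm the meltwater: 288 T
  water cools: 1100·4.18·(T − 79) = 4598(T − 79)
4886 T = 363242 − 24127 = 339115
T ≈ 69.41 °C (positive, so assuming full melt was valid).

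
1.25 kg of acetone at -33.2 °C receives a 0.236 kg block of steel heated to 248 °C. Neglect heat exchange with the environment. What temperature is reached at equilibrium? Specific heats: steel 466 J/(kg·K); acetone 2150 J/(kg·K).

T_f ≈ -22.1 °C

|Q_steel| = |Q_acetone|:
0.236*466*(248 − T) = 1.25*2150*(T − (-33.2))
109.98(248 − T) = 2687.5(T − (-33.2))
2797.5 T = -61951  ⇒  T ≈ -22.15 °C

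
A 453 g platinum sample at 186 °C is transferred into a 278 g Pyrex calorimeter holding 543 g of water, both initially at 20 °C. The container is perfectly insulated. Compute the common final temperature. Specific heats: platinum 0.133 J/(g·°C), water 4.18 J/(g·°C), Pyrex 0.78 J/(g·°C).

Conservation of energy gives ΣQ = 0:
453*0.133*(T − 186) + 543*4.18*(T − 20) + 278*0.78*(T − 20) = 0
(60.25 + 2269.7 + 216.84) T = 60.25*186 + 2269.7*20 + 216.84*20
T = 60938 / 2546.8 = 23.9 °C

T_f ≈ 23.9 °C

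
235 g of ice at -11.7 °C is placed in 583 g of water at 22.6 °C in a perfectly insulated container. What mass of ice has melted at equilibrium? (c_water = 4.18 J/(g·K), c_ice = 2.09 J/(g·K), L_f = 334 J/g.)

m_melted ≈ 148 g

Cooling the water to 0 °C releases 583·4.18·22.6 = 55075 J.
Warming the ice to 0 °C takes 235·2.09·11.7 = 5746.5 J, leaving 49328 J for melting.
Melting all 235 g of ice would need 235·334 = 78490 J.
Since 49328 < 78490 J, not all the ice melts; equilibrium is at 0 °C.
m_melt = 49328 / L_f = 147.7 g.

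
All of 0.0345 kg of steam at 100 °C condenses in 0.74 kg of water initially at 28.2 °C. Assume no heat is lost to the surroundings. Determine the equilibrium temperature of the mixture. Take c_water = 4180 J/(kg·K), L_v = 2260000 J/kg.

T_f ≈ 55.5 °C

Energy conservation, ΣQ = 0:
steam→water at 100 °C releases m L_v = 0.0345×2260000 = 77970; condensate cools 100→T: 0.0345×4180×(T − 100) = 144.21(T − 100); water warms: 0.74×4180×(T − 28.2) = 3093.2(T − 28.2)
3237.4 T = 77970 + 14421 + 87228 = 179619
T ≈ 55.48 °C, under the boiling point, so the assumption holds.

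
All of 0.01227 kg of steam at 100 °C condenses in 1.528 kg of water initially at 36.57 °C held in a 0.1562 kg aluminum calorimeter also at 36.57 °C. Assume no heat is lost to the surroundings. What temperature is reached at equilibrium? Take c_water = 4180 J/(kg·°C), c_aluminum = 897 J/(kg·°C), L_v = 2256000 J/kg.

T_f ≈ 41.3 °C

Energy conservation, ΣQ = 0:
steam→water at 100 °C releases m L_v = 0.01227·2256000 = 27681; condensate cools 100→T: 0.01227·4180·(T − 100) = 51.29(T − 100); water warms: 1.528·4180·(T − 36.57) = 6387(T − 36.57); cup: 140.11(T − 36.57)
6578.4 T = 27681 + 5128.9 + 238698 = 271508
T ≈ 41.27 °C (< 100 °C, so full condensation is consistent).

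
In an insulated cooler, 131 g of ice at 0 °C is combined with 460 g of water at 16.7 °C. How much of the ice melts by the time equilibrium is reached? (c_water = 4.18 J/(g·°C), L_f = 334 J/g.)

m_melted ≈ 96.1 g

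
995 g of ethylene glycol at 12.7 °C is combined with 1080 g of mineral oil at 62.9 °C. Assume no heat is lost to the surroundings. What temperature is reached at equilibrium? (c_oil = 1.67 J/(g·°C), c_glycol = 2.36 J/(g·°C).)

T_f ≈ 34.5 °C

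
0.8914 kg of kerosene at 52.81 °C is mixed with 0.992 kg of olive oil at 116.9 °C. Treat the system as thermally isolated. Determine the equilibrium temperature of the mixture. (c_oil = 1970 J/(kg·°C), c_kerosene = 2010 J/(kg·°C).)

T_f ≈ 86.2 °C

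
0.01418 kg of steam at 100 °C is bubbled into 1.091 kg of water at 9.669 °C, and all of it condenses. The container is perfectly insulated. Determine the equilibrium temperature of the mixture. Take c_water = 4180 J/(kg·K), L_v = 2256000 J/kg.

T_f ≈ 17.8 °C

Net heat exchanged in the isolated system is zero:
steam→water at 100 °C releases m L_v = 0.01418×2256000 = 31990; condensate cools 100→T: 0.01418×4180×(T − 100) = 59.27(T − 100); water warms: 1.091×4180×(T − 9.669) = 4560.4(T − 9.669)
4619.7 T = 31990 + 5927.2 + 44094 = 82012
T ≈ 17.75 °C (< 100 °C, so full condensation is consistent).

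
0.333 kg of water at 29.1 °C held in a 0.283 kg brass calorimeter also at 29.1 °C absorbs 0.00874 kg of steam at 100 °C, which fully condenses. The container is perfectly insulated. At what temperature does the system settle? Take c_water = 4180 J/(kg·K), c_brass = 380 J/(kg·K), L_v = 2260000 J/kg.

Energy conservation, ΣQ = 0:
condense steam: −0.00874·2260000 = −19752; condensate cools 100→T: 0.00874·4180·(T − 100) = 36.53(T − 100); original water: 1391.9(T − 29.1); brass cup: 0.283·380·(T − 29.1) = 107.54(T − 29.1)
1536 T = 19752 + 3653.3 + 43635 = 67041
T ≈ 43.65 °C — below 100 °C, confirming all the steam condensed.

T_f ≈ 43.6 °C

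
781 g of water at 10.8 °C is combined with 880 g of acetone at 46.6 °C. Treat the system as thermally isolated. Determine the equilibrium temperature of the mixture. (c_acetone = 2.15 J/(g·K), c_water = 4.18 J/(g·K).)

Heat lost by the acetone equals heat gained by the water:
880*2.15*(46.6 − T) = 781*4.18*(T − 10.8)
1892(46.6 − T) = 3264.6(T − 10.8)
5156.6 T = 123425  ⇒  T ≈ 23.94 °C

T_f ≈ 23.9 °C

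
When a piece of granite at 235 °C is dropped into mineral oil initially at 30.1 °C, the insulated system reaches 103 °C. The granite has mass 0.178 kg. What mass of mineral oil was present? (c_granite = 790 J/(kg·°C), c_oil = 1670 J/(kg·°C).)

m ≈ 0.152 kg

Heat lost by the granite = heat gained by the oil:
0.178×790×(235 − 103) = m×1670×(103 − 30.1)
121743 m = 18562  ⇒  m ≈ 0.1525 kg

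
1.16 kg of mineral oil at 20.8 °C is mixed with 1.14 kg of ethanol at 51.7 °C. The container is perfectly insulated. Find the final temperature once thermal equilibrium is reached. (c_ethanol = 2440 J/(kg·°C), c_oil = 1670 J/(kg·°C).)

T_f ≈ 39.0 °C

|Q_ethanol| = |Q_oil|:
1.14×2440×(51.7 − T) = 1.16×1670×(T − 20.8)
2781.6(51.7 − T) = 1937.2(T − 20.8)
4718.8 T = 184102  ⇒  T ≈ 39.01 °C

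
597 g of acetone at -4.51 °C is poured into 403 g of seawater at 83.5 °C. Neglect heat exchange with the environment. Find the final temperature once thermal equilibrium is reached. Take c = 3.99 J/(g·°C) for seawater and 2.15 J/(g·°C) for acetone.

Taking heat into each body as positive, Σ m c ΔT = 0:
403·3.99·(T − 83.5) + 597·2.15·(T − (-4.51)) = 0
1608(T − 83.5) + 1283.5(T − (-4.51)) = 0
(1608 + 1283.5) T = 1608·83.5 + 1283.5·(-4.51)
T ≈ 44.43 °C

T_f ≈ 44.4 °C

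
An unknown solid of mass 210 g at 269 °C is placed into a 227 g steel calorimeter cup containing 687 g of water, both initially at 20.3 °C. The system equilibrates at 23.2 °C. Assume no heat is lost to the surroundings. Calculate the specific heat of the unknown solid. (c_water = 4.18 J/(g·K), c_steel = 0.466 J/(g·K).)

c ≈ 0.167 J/(g·K)

Setting the total heat transfer to zero:
210×c×(23.2 − 269) + 687×4.18×(23.2 − 20.3) + 227×0.466×(23.2 − 20.3) = 0
-51618 c = -8634.6
c = -8634.6/-51618 ≈ 0.1673 J/(g·K)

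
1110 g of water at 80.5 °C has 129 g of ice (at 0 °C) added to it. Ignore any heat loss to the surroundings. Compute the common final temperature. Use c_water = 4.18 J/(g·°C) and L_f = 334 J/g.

Energy conservation, ΣQ = 0:
melt ice: 129·334 = 43086; meltwater 0→T: 129·4.18·T = 539.22 T; water cools: 1110·4.18·(T − 80.5) = 4639.8(T − 80.5)
5179 T = 373504 − 43086 = 330418
T ≈ 63.80 °C (positive, so assuming full melt was valid).

T_f ≈ 63.8 °C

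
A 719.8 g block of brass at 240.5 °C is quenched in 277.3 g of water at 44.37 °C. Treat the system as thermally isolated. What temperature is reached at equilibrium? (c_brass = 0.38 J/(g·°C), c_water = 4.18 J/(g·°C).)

Heat lost by the brass equals heat gained by the water:
719.8*0.38*(240.5 − T) = 277.3*4.18*(T − 44.37)
273.52(240.5 − T) = 1159.1(T − 44.37)
1432.6 T = 117212  ⇒  T ≈ 81.82 °C

T_f ≈ 81.8 °C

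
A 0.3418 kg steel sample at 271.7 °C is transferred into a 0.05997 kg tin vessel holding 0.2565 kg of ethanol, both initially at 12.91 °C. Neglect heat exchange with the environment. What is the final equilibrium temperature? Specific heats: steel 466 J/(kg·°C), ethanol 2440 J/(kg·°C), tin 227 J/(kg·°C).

T_f ≈ 64.5 °C

Heat gained plus heat lost sum to zero:
0.3418*466*(T − 271.7) + 0.2565*2440*(T − 12.91) + 0.05997*227*(T − 12.91) = 0
159.28(T − 271.7) + 625.86(T − 12.91) + 13.61(T − 12.91) = 0
(159.28 + 625.86 + 13.61) T = 159.28*271.7 + 625.86*12.91 + 13.61*12.91
T ≈ 64.52 °C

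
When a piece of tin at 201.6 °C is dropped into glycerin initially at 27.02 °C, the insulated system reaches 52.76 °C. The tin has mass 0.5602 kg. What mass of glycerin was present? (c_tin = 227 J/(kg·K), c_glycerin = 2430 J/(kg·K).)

Heat gained plus heat lost sum to zero:
0.5602·227·(52.76 − 201.6) + m·2430·(52.76 − 27.02) = 0
62548 m = 18927
m = 18927/62548 ≈ 0.3026 kg

m ≈ 0.303 kg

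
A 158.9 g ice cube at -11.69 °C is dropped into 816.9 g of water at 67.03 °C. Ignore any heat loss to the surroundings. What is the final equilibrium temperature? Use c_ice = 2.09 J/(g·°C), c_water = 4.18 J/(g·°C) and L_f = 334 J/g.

T_f ≈ 42.2 °C

Energy conservation, ΣQ = 0:
warm ice to 0 °C: 158.9×2.09×(0 − (-11.69)) = 3882.3
  latent heat to melt: 158.9×334 = 53073
  meltwater 0→T: 158.9×4.18×T = 664.2 T
  water cools: 816.9×4.18×(T − 67.03) = 3414.6(T − 67.03)
4078.8 T = 228883 − 56955 = 171929
T ≈ 42.15 °C. Since T > 0 °C, the all-ice-melts assumption holds.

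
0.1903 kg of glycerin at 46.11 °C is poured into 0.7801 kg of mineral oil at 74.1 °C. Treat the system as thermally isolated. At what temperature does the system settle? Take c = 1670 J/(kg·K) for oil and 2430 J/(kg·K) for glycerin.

T_f ≈ 66.8 °C

Heat lost by the oil equals heat gained by the glycerin:
0.7801×1670×(74.1 − T) = 0.1903×2430×(T − 46.11)
1302.8(74.1 − T) = 462.43(T − 46.11)
1765.2 T = 117858  ⇒  T ≈ 66.77 °C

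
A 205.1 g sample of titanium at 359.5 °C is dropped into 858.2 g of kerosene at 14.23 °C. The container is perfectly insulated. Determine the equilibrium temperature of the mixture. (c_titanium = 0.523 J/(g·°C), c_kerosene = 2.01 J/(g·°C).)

T_f ≈ 34.4 °C

Let T be the final temperature. ΣQ_i = 0:
205.1·0.523·(T − 359.5) + 858.2·2.01·(T − 14.23) = 0
107.27(T − 359.5) + 1725(T − 14.23) = 0
1832.2 T = 63109
T ≈ 34.44 °C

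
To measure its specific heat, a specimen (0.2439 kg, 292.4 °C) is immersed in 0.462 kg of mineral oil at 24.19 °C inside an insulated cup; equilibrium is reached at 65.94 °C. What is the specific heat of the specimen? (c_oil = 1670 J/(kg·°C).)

c ≈ 583 J/(kg·°C)

Heat gained plus heat lost sum to zero:
0.2439·c·(65.94 − 292.4) + 0.462·1670·(65.94 − 24.19) = 0
-55.23 c = -32212
c = -32212/-55.23 ≈ 583.2 J/(kg·°C)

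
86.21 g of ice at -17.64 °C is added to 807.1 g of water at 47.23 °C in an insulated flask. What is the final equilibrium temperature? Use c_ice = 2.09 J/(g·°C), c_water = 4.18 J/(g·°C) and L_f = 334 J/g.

T_f ≈ 34.1 °C

Energy balance with sensible and latent terms:
warm ice to 0 °C: 86.21·2.09·(0 − (-17.64)) = 3178.4; melt ice: 86.21·334 = 28794; meltwater 0→T: 86.21·4.18·T = 360.36 T; water: 3373.7(T − 47.23)
3734 T = 159339 − 31972 = 127366
T ≈ 34.11 °C (positive, so assuming full melt was valid).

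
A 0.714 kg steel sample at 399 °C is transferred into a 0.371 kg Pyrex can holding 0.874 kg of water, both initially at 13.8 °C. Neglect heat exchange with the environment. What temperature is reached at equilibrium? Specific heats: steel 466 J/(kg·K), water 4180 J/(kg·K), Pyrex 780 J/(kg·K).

T_f ≈ 43.8 °C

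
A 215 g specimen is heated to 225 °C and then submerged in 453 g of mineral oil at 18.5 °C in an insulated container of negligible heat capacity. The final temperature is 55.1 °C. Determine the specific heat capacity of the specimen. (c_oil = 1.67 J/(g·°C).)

Energy conservation, ΣQ = 0:
215·c·(55.1 − 225) + 453·1.67·(55.1 − 18.5) = 0
-36528 c = -27688
c = -27688/-36528 ≈ 0.758 J/(g·°C)

c ≈ 0.758 J/(g·°C)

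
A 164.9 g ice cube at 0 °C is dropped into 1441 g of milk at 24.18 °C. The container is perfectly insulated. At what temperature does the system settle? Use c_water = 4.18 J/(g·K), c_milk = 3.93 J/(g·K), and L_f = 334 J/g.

T_f ≈ 12.9 °C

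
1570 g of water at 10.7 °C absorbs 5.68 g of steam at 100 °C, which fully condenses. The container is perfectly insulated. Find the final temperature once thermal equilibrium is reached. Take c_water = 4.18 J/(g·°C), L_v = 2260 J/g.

T_f ≈ 13.0 °C

Setting the total heat transfer to zero:
condense steam: −5.68×2260 = −12837; condensate cools 100→T: 5.68×4.18×(T − 100) = 23.74(T − 100); water warms: 1570×4.18×(T − 10.7) = 6562.6(T − 10.7)
6586.3 T = 12837 + 2374.2 + 70220 = 85431
T ≈ 12.97 °C, under the boiling point, so the assumption holds.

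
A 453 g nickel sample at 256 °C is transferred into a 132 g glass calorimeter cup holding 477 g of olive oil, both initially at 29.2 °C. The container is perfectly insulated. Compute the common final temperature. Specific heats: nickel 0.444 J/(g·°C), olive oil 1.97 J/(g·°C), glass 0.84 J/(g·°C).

T_f ≈ 65.6 °C

Setting the total heat transfer to zero:
453×0.444×(T − 256) + 477×1.97×(T − 29.2) + 132×0.84×(T − 29.2) = 0
1251.7 T = 82166
T = 82166/1251.7 ≈ 65.64 °C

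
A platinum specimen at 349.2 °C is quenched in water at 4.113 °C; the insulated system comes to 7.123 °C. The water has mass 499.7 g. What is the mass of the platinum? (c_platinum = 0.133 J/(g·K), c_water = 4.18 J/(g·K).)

|Q_platinum| = |Q_water|:
m×0.133×(349.2 − 7.123) = 499.7×4.18×(7.123 − 4.113)
45.5 m = 6287.1  ⇒  m ≈ 138.2 g

m ≈ 138 g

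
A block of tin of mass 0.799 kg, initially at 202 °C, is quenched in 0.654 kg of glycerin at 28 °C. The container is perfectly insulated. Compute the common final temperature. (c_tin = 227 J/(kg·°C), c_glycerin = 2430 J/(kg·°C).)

T_f is the heat-capacity-weighted average of the initial temperatures:
T_f = (181.37·202 + 1589.2·28) / (181.37 + 1589.2)
    = 81136 / 1770.6 ≈ 45.82 °C

T_f ≈ 45.8 °C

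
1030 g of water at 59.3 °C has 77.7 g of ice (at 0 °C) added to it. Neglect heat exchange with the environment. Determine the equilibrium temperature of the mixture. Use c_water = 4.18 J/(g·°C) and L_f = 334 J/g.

T_f ≈ 49.5 °C

Sum of m c ΔT and latent-heat terms is zero:
latent heat to melt: 77.7·334 = 25952; warm the meltwater: 324.79 T; water: 4305.4(T − 59.3)
4630.2 T = 255310 − 25952 = 229358
T ≈ 49.54 °C. Since T > 0 °C, the all-ice-melts assumption holds.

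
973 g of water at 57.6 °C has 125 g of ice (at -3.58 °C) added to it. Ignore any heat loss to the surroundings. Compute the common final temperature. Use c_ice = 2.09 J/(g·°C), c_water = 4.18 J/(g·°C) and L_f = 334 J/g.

T_f ≈ 41.7 °C

Taking heat into each body as positive, Σ m c ΔT = 0:
warm ice to 0 °C: 125×2.09×(0 − (-3.58)) = 935.27; fusion: m_ice L_f = 125×334 = 41750; meltwater 0→T: 125×4.18×T = 522.5 T; water cools: 973×4.18×(T − 57.6) = 4067.1(T − 57.6)
4589.6 T = 234267 − 42685 = 191582
T ≈ 41.74 °C. Since T > 0 °C, the all-ice-melts assumption holds.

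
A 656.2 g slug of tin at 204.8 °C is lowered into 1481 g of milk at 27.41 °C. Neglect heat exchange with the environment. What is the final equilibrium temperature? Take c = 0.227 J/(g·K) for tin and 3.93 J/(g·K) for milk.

Energy conservation, ΣQ = 0:
656.2·0.227·(T − 204.8) + 1481·3.93·(T − 27.41) = 0
148.96(T − 204.8) + 5820.3(T − 27.41) = 0
(148.96 + 5820.3) T = 148.96·204.8 + 5820.3·27.41
T ≈ 31.84 °C

T_f ≈ 31.8 °C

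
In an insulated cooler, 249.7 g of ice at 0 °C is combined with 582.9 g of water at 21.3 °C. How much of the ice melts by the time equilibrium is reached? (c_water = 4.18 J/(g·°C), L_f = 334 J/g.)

m_melted ≈ 155 g

Heat available from the water dropping to 0 °C: 582.9·4.18·21.3 = 51898 J.
Melting all 249.7 g of ice would need 249.7·334 = 83400 J.
51898 J < 83400 J, so only part of the ice melts and the system sits at 0 °C.
m_melt = 51898 / L_f = 155.4 g.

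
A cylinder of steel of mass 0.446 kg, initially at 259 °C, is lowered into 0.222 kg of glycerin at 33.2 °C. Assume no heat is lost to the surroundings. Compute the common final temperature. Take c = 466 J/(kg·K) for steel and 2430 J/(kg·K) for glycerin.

With ΣQ=0 the equilibrium temperature is the m·c-weighted mean:
T_f = (207.84*259 + 539.46*33.2) / (207.84 + 539.46)
    = 71740 / 747.3 ≈ 96.00 °C

T_f ≈ 96.0 °C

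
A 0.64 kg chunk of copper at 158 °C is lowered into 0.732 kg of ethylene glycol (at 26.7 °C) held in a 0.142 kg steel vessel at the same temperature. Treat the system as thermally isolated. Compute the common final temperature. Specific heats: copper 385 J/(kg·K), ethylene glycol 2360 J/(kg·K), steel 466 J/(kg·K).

T_f ≈ 42.6 °C

Energy conservation, ΣQ = 0:
0.64*385*(T − 158) + 0.732*2360*(T − 26.7) + 0.142*466*(T − 26.7) = 0
246.4(T − 158) + 1727.5(T − 26.7) + 66.17(T − 26.7) = 0
(246.4 + 1727.5 + 66.17) T = 246.4*158 + 1727.5*26.7 + 66.17*26.7
T = 86823/2040.1 ≈ 42.56 °C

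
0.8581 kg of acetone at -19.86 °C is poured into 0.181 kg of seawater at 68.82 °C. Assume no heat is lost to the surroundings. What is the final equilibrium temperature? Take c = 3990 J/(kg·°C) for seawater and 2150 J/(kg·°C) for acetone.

|Q_seawater| = |Q_acetone|:
0.181·3990·(68.82 − T) = 0.8581·2150·(T − (-19.86))
722.19(68.82 − T) = 1844.9(T − (-19.86))
2567.1 T = 13061  ⇒  T ≈ 5.09 °C

T_f ≈ 5.1 °C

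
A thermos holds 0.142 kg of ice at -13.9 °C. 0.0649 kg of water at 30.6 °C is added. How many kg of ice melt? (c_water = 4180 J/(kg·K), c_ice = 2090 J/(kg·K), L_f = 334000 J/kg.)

m_melted ≈ 0.0125 kg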